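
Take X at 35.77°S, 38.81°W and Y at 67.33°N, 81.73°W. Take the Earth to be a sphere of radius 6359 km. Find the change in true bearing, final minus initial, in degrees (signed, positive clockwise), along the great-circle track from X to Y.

-19.5°

Initial bearing θ₁ = atan2(sin Δλ cos φ₂, cos φ₁ sin φ₂ − sin φ₁ cos φ₂ cos Δλ) = 343.97°
Final bearing θ₂ = (initial bearing from the destination back to the start) + 180° = 324.46°
Δθ = θ₂ − θ₁ = -19.5°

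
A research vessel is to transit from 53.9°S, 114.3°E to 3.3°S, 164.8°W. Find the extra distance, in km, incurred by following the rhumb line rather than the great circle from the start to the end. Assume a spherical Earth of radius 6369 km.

236 km

Great circle: cos σ = sin φ₁ sin φ₂ + cos φ₁ cos φ₂ cos Δλ,  σ = 1.4308 rad → d_gc = 9112.7 km
Rhumb line: Δψ = +1.0636, q = Δφ/Δψ = 0.8303, d_rh = R√(Δφ²+q²Δλ²) = 9348.5 km
Excess = 9348.5 − 9112.7 = 235.8 ≈ 236 km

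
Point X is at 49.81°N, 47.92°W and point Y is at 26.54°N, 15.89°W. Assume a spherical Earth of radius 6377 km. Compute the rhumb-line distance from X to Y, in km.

Rhumb course C = atan2(Δλ, Δψ) with Δψ = ln[tan(π/4+φ₂/2)/tan(π/4+φ₁/2)] = -0.5248, Δλ = +0.5590 → C = 133.19°
d = R·|Δφ| / |cos C| = 6377·0.40614 / 0.68444 = 3784 km

3784 km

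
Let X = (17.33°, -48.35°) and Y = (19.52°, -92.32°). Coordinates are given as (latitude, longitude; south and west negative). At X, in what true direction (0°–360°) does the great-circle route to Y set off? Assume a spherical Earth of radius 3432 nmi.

280.1°

N = sin Δλ·cos φ₂ = -0.6544;  D = cos φ₁ sin φ₂ − sin φ₁ cos φ₂ cos Δλ = +0.1169
initial course = atan2(N, D) = 280.13°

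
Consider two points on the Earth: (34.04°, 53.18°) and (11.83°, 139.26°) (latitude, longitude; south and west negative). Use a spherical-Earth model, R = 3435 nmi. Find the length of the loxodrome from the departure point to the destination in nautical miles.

Δψ = ln[tan(π/4+φ₂/2)/tan(π/4+φ₁/2)] = -0.4245;  Δφ = -0.3876 rad,  Δλ = +1.5024 rad
q = Δφ/Δψ = 0.9131
d = R·√(Δφ² + q²Δλ²) = 3435·1.42549 = 4897 nmi

4897 nmi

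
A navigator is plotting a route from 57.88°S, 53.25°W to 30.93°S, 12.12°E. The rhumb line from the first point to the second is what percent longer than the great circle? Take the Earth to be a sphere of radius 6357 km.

Great circle: σ = 0.8952 rad → d_gc = Rσ = 5690.5 km
Rhumb: Δφ = +0.4704, Δλ = +1.1409, Δψ = +0.6771, q = Δφ/Δψ = 0.6947 → d_rh = R√(Δφ²+q²Δλ²) = 5859.0 km
Excess = (5859.0 − 5690.5) / 5690.5 = 168.5 / 5690.5 = 2.96% ≈ 3.0%

3.0%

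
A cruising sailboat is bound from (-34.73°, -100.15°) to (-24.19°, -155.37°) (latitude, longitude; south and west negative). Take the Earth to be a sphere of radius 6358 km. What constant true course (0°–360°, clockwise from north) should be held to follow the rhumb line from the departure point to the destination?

Meridional parts: M(φ₁)=-0.6471, M(φ₂)=-0.4353 → ΔM = +0.2118;  Δλ = -0.9638 rad
tan C = Δλ / ΔM = -4.5511 → C = 282.39°

282.4°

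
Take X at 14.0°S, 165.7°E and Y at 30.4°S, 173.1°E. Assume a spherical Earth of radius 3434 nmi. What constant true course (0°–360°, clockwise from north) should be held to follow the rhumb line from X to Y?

157.4°

Meridional parts: M(φ₁)=-0.2468, M(φ₂)=-0.5574 → ΔM = -0.3106;  Δλ = +0.1292 rad
tan C = Δλ / ΔM = -0.4159 → C = 157.42°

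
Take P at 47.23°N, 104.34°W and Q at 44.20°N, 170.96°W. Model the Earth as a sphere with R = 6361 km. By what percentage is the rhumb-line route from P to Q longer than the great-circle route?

Great circle: σ = 0.7884 rad → d_gc = Rσ = 5015.2 km
Rhumb: Δφ = -0.0529, Δλ = -1.1627, Δψ = -0.0758, q = Δφ/Δψ = 0.6980 → d_rh = R√(Δφ²+q²Δλ²) = 5173.3 km
Excess = (5173.3 − 5015.2) / 5015.2 = 158.1 / 5015.2 = 3.152% ≈ 3.2%

3.2%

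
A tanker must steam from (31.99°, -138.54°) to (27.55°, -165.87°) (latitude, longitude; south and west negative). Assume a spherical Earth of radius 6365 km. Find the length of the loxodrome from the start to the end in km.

2680 km

Δψ = ln[tan(π/4+φ₂/2)/tan(π/4+φ₁/2)] = -0.0893;  Δφ = -0.0775 rad,  Δλ = -0.4770 rad
q = Δφ/Δψ = 0.8677
d = R·√(Δφ² + q²Δλ²) = 6365·0.42107 = 2680 km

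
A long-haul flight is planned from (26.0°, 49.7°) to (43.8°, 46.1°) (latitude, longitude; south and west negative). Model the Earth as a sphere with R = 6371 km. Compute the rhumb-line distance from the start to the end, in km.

Δψ = ln[tan(π/4+φ₂/2)/tan(π/4+φ₁/2)] = +0.3818;  Δφ = +0.3107 rad,  Δλ = -0.0628 rad
q = Δφ/Δψ = 0.8136
d = R·√(Δφ² + q²Δλ²) = 6371·0.31485 = 2006 km

2006 km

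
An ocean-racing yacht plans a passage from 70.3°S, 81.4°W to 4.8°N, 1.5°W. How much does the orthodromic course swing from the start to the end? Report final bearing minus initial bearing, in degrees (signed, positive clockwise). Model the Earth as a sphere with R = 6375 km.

-59.5°

At departure: θ₁ = atan2(sin Δλ cos φ₂, cos φ₁ sin φ₂ − sin φ₁ cos φ₂ cos Δλ) = 78.89°
At arrival: θ₂ = atan2(sin Δλ cos φ₁, −cos φ₂ sin φ₁ + sin φ₂ cos φ₁ cos Δλ) = 19.39°
Δθ = θ₂ − θ₁ = -59.5°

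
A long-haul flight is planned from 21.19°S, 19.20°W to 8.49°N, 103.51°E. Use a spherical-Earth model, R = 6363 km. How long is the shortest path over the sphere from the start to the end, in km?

cos σ = sin φ₁ sin φ₂ + cos φ₁ cos φ₂ cos Δλ
      = sin(-21.19°)sin(8.49°) + cos(-21.19°)cos(8.49°)cos(122.71°) = -0.5517
σ = 123.483° → d = Rσ = 6363·2.15519 = 13713 km

13713 km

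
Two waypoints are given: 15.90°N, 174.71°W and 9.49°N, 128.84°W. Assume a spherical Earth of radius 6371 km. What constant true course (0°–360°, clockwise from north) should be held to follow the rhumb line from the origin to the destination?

Meridional parts: M(φ₁)=+0.2811, M(φ₂)=+0.1664 → ΔM = -0.1147;  Δλ = +0.8006 rad
tan C = Δλ / ΔM = -6.9771 → C = 98.16°

98.2°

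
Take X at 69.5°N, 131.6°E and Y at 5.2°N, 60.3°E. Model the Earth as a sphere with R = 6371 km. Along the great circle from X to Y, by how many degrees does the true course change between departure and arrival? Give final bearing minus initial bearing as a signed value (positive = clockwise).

Initial bearing θ₁ = atan2(sin Δλ cos φ₂, cos φ₁ sin φ₂ − sin φ₁ cos φ₂ cos Δλ) = 254.18°
Final bearing θ₂ = (initial bearing from the destination back to the start) + 180° = 199.78°
Δθ = θ₂ − θ₁ = -54.4°

-54.4°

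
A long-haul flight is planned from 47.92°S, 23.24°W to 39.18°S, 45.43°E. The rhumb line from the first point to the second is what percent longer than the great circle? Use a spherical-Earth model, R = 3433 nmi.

3.1%

Great circle: σ = 0.8528 rad → d_gc = Rσ = 2927.8 nmi
Rhumb: Δφ = +0.1525, Δλ = +1.1985, Δψ = +0.2110, q = Δφ/Δψ = 0.7228 → d_rh = R√(Δφ²+q²Δλ²) = 3019.7 nmi
Excess = (3019.7 − 2927.8) / 2927.8 = 91.9 / 2927.8 = 3.14% ≈ 3.1%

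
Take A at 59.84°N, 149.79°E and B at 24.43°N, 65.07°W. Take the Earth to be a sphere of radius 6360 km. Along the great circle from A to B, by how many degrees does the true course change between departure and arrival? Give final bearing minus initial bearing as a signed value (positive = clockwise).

Initial bearing θ₁ = atan2(sin Δλ cos φ₂, cos φ₁ sin φ₂ − sin φ₁ cos φ₂ cos Δλ) = 31.36°
Final bearing θ₂ = (initial bearing from the destination back to the start) + 180° = 163.31°
Δθ = θ₂ − θ₁ = +131.9°

+131.9°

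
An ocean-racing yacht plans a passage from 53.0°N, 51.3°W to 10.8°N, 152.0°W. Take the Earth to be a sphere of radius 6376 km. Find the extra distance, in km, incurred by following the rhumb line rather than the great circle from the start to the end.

Great circle: cos σ = sin φ₁ sin φ₂ + cos φ₁ cos φ₂ cos Δλ,  σ = 1.5309 rad → d_gc = 9761.0 km
Rhumb line: Δψ = -0.9052, q = Δφ/Δψ = 0.8137, d_rh = R√(Δφ²+q²Δλ²) = 10256.2 km
Excess = 10256.2 − 9761.0 = 495.2 ≈ 495 km

495 km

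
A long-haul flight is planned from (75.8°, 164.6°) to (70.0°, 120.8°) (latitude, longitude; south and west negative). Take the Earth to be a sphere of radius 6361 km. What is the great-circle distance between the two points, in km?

cos σ = sin φ₁ sin φ₂ + cos φ₁ cos φ₂ cos Δλ
      = sin(75.80°)sin(70.00°) + cos(75.80°)cos(70.00°)cos(-43.80°) = 0.9715
σ = 13.703° → d = Rσ = 6361·0.23916 = 1521 km

1521 km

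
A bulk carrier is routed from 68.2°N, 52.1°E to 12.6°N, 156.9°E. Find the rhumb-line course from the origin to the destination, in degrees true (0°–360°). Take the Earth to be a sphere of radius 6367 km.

Δψ = ln[tan(π/4+φ₂/2)/tan(π/4+φ₁/2)] = -1.4256
Δλ = +1.8291 rad (taken the short way round)
course = atan2(Δλ, Δψ) = 127.93°

127.9°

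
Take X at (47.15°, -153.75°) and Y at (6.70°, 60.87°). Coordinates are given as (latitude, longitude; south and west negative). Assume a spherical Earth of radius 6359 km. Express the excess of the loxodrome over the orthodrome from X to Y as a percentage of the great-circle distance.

Great circle: σ = 2.0604 rad → d_gc = Rσ = 13102.3 km
Rhumb: Δφ = -0.7060, Δλ = -2.5374, Δψ = -0.8183, q = Δφ/Δψ = 0.8628 → d_rh = R√(Δφ²+q²Δλ²) = 14627.0 km
Excess = (14627.0 − 13102.3) / 13102.3 = 1524.7 / 13102.3 = 11.64% ≈ 11.6%

11.6%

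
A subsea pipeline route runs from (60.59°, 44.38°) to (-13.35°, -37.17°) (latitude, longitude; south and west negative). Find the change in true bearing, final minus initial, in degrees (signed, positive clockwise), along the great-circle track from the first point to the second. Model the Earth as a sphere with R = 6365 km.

At departure: θ₁ = atan2(sin Δλ cos φ₂, cos φ₁ sin φ₂ − sin φ₁ cos φ₂ cos Δλ) = 256.11°
At arrival: θ₂ = atan2(sin Δλ cos φ₁, −cos φ₂ sin φ₁ + sin φ₂ cos φ₁ cos Δλ) = 209.34°
Δθ = θ₂ − θ₁ = -46.8°

-46.8°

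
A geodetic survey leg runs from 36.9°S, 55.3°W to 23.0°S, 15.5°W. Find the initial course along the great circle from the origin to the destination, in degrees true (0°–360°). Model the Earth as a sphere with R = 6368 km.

79.2°

θ = atan2( sin Δλ·cos φ₂ ,  cos φ₁ sin φ₂ − sin φ₁ cos φ₂ cos Δλ )
  = atan2(+0.5892, +0.1122) = 79.22°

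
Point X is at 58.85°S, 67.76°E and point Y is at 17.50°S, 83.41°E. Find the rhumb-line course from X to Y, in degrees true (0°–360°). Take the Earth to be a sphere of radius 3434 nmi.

15.8°

Δψ = ln[tan(π/4+φ₂/2)/tan(π/4+φ₁/2)] = +0.9672
Δλ = +0.2731 rad (taken the short way round)
course = atan2(Δλ, Δψ) = 15.77°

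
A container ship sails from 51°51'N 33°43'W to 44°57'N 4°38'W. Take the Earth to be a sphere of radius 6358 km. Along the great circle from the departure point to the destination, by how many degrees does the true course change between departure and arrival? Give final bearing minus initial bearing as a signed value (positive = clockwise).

At departure: θ₁ = atan2(sin Δλ cos φ₂, cos φ₁ sin φ₂ − sin φ₁ cos φ₂ cos Δλ) = 98.26°
At arrival: θ₂ = atan2(sin Δλ cos φ₁, −cos φ₂ sin φ₁ + sin φ₂ cos φ₁ cos Δλ) = 120.26°
Δθ = θ₂ − θ₁ = +22.0°

+22.0°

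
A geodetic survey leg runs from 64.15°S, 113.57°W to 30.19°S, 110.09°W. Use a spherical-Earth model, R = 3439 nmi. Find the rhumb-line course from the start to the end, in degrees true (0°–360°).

Δψ = ln[tan(π/4+φ₂/2)/tan(π/4+φ₁/2)] = +0.9188
Δλ = +0.0607 rad (taken the short way round)
course = atan2(Δλ, Δψ) = 3.78°

3.8°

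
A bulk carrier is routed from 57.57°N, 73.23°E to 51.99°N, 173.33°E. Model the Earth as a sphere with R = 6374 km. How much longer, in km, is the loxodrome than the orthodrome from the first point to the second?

586 km

Great circle: cos σ = sin φ₁ sin φ₂ + cos φ₁ cos φ₂ cos Δλ,  σ = 0.9184 rad → d_gc = 5853.7 km
Rhumb line: Δψ = -0.1692, q = Δφ/Δψ = 0.5756, d_rh = R√(Δφ²+q²Δλ²) = 6439.5 km
Excess = 6439.5 − 5853.7 = 585.8 ≈ 586 km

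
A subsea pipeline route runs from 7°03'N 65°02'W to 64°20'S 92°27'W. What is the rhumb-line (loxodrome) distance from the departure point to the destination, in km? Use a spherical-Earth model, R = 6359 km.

Δψ = ln[tan(π/4+φ₂/2)/tan(π/4+φ₁/2)] = -1.6026;  Δφ = -1.2459 rad,  Δλ = -0.4785 rad
q = Δφ/Δψ = 0.7774
d = R·√(Δφ² + q²Δλ²) = 6359·1.30022 = 8268 km

8268 km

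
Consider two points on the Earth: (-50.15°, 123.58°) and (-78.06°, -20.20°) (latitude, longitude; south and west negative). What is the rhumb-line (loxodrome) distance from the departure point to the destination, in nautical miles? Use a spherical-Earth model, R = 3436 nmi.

Δψ = ln[tan(π/4+φ₂/2)/tan(π/4+φ₁/2)] = -1.2431;  Δφ = -0.4871 rad,  Δλ = -2.5094 rad
q = Δφ/Δψ = 0.3919
d = R·√(Δφ² + q²Δλ²) = 3436·1.09740 = 3771 nmi

3771 nmi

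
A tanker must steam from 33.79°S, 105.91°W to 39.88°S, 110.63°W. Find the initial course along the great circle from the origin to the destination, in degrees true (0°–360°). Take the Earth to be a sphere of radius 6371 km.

N = sin Δλ·cos φ₂ = -0.0631;  D = cos φ₁ sin φ₂ − sin φ₁ cos φ₂ cos Δλ = -0.1075
initial course = atan2(N, D) = 210.42°

210.4°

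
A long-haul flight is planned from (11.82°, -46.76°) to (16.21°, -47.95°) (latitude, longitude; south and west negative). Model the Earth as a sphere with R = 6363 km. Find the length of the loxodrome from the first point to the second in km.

Δψ = ln[tan(π/4+φ₂/2)/tan(π/4+φ₁/2)] = +0.0790;  Δφ = +0.0766 rad,  Δλ = -0.0208 rad
q = Δφ/Δψ = 0.9700
d = R·√(Δφ² + q²Δλ²) = 6363·0.07922 = 504 km

504 km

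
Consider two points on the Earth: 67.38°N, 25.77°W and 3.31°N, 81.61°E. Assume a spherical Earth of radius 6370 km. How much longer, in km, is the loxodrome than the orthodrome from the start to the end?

772 km

Great circle: cos σ = sin φ₁ sin φ₂ + cos φ₁ cos φ₂ cos Δλ,  σ = 1.6322 rad → d_gc = 10397.3 km
Rhumb line: Δψ = -1.5516, q = Δφ/Δψ = 0.7207, d_rh = R√(Δφ²+q²Δλ²) = 11169.7 km
Excess = 11169.7 − 10397.3 = 772.4 ≈ 772 km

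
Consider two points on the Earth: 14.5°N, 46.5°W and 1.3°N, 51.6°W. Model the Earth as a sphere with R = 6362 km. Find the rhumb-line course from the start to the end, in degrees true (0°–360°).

Meridional parts: M(φ₁)=+0.2558, M(φ₂)=+0.0227 → ΔM = -0.2331;  Δλ = -0.0890 rad
tan C = Δλ / ΔM = +0.3818 → C = 200.90°

200.9°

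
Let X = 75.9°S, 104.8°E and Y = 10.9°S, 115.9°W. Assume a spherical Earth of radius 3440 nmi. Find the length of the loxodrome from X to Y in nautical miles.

6340 nmi

Δψ = ln[tan(π/4+φ₂/2)/tan(π/4+φ₁/2)] = +1.8987;  Δφ = +1.1345 rad,  Δλ = +2.4312 rad
q = Δφ/Δψ = 0.5975
d = R·√(Δφ² + q²Δλ²) = 3440·1.84313 = 6340 nmi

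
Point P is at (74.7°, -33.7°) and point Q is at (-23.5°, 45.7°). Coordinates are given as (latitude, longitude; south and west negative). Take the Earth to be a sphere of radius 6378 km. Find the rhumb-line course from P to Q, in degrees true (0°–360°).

150.3°

Meridional parts: M(φ₁)=+2.0076, M(φ₂)=-0.4222 → ΔM = -2.4297;  Δλ = +1.3858 rad
tan C = Δλ / ΔM = -0.5704 → C = 150.30°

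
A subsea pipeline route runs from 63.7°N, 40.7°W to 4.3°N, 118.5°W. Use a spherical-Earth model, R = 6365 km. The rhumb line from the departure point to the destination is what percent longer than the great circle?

Great circle: σ = 1.4095 rad → d_gc = Rσ = 8971.5 km
Rhumb: Δφ = -1.0367, Δλ = -1.3579, Δψ = -1.3789, q = Δφ/Δψ = 0.7518 → d_rh = R√(Δφ²+q²Δλ²) = 9261.1 km
Excess = (9261.1 − 8971.5) / 8971.5 = 289.6 / 8971.5 = 3.23% ≈ 3.2%

3.2%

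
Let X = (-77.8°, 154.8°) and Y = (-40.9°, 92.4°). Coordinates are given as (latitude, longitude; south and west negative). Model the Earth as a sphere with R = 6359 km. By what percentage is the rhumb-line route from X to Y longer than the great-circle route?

3.8%

Great circle: σ = 0.7757 rad → d_gc = Rσ = 4932.4 km
Rhumb: Δφ = +0.6440, Δλ = -1.0891, Δψ = +1.4526, q = Δφ/Δψ = 0.4434 → d_rh = R√(Δφ²+q²Δλ²) = 5118.6 km
Excess = (5118.6 − 4932.4) / 4932.4 = 186.2 / 4932.4 = 3.78% ≈ 3.8%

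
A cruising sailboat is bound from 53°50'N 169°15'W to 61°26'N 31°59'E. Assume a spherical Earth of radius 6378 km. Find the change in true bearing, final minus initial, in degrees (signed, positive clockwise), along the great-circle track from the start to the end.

At departure: θ₁ = atan2(sin Δλ cos φ₂, cos φ₁ sin φ₂ − sin φ₁ cos φ₂ cos Δλ) = 348.84°
At arrival: θ₂ = atan2(sin Δλ cos φ₁, −cos φ₂ sin φ₁ + sin φ₂ cos φ₁ cos Δλ) = 193.82°
Δθ = θ₂ − θ₁ = -155.0°

-155.0°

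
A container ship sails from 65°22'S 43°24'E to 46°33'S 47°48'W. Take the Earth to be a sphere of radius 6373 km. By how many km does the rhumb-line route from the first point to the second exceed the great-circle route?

Great circle: cos σ = sin φ₁ sin φ₂ + cos φ₁ cos φ₂ cos Δλ,  σ = 0.8581 rad → d_gc = 5468.4 km
Rhumb line: Δψ = +0.6015, q = Δφ/Δψ = 0.5460, d_rh = R√(Δφ²+q²Δλ²) = 5920.5 km
Excess = 5920.5 − 5468.4 = 452.1 ≈ 452 km

452 km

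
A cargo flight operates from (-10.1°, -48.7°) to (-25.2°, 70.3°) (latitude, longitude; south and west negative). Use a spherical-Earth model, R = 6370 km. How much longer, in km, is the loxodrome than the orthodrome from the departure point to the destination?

Great circle: cos σ = sin φ₁ sin φ₂ + cos φ₁ cos φ₂ cos Δλ,  σ = 1.9361 rad → d_gc = 12332.8 km
Rhumb line: Δψ = -0.2775, q = Δφ/Δψ = 0.9496, d_rh = R√(Δφ²+q²Δλ²) = 12675.0 km
Excess = 12675.0 − 12332.8 = 342.2 ≈ 342 km

342 km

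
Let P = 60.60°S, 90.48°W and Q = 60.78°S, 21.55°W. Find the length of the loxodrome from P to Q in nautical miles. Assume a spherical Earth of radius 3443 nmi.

2028 nmi

Δψ = ln[tan(π/4+φ₂/2)/tan(π/4+φ₁/2)] = -0.0064;  Δφ = -0.0031 rad,  Δλ = +1.2031 rad
q = Δφ/Δψ = 0.4895
d = R·√(Δφ² + q²Δλ²) = 3443·0.58894 = 2028 nmi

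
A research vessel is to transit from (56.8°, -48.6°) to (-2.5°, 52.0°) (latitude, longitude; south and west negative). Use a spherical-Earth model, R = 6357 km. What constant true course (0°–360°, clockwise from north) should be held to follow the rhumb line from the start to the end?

125.5°

Δψ = ln[tan(π/4+φ₂/2)/tan(π/4+φ₁/2)] = -1.2539
Δλ = +1.7558 rad (taken the short way round)
course = atan2(Δλ, Δψ) = 125.53°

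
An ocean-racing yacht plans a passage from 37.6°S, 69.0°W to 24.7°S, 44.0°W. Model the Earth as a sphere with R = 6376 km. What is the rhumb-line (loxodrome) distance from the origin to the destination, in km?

2773 km

Rhumb course C = atan2(Δλ, Δψ) with Δψ = ln[tan(π/4+φ₂/2)/tan(π/4+φ₁/2)] = +0.2640, Δλ = +0.4363 → C = 58.82°
d = R·|Δφ| / |cos C| = 6376·0.22515 / 0.51773 = 2773 km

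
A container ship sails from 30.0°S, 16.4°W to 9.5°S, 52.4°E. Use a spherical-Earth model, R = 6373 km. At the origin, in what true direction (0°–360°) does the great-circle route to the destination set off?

N = sin Δλ·cos φ₂ = +0.9195;  D = cos φ₁ sin φ₂ − sin φ₁ cos φ₂ cos Δλ = +0.0354
initial course = atan2(N, D) = 87.80°

87.8°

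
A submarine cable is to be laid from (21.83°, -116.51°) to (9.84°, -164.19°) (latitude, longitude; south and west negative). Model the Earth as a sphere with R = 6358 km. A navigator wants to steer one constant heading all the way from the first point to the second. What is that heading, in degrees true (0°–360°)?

Δψ = ln[tan(π/4+φ₂/2)/tan(π/4+φ₁/2)] = -0.2180
Δλ = -0.8322 rad (taken the short way round)
course = atan2(Δλ, Δψ) = 255.32°

255.3°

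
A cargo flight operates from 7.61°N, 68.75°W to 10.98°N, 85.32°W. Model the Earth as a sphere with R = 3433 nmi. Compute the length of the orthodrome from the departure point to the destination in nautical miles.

1000 nmi

Haversine: a = sin²(Δφ/2)+cos φ₁ cos φ₂ sin²(Δλ/2) = 0.02107;  σ = 2·atan2(√a,√(1−a))
σ = 16.692° → d = Rσ = 3433·0.29133 = 1000 nmi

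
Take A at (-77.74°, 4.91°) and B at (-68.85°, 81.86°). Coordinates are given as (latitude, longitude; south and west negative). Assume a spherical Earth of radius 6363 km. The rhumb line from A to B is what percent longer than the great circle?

7.3%

Great circle: σ = 0.3800 rad → d_gc = Rσ = 2417.9 km
Rhumb: Δφ = +0.1552, Δλ = +1.3430, Δψ = +0.5529, q = Δφ/Δψ = 0.2806 → d_rh = R√(Δφ²+q²Δλ²) = 2593.4 km
Excess = (2593.4 − 2417.9) / 2417.9 = 175.5 / 2417.9 = 7.26% ≈ 7.3%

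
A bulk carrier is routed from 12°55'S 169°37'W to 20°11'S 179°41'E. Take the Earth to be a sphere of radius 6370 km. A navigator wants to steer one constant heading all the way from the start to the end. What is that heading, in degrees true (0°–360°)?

Meridional parts: M(φ₁)=-0.2274, M(φ₂)=-0.3598 → ΔM = -0.1324;  Δλ = -0.1868 rad
tan C = Δλ / ΔM = +1.4104 → C = 234.66°

234.7°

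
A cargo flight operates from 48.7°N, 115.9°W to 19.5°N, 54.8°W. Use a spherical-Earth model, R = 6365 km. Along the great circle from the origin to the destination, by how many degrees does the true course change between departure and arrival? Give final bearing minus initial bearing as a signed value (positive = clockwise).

Initial bearing θ₁ = atan2(sin Δλ cos φ₂, cos φ₁ sin φ₂ − sin φ₁ cos φ₂ cos Δλ) = 98.40°
Final bearing θ₂ = (initial bearing from the destination back to the start) + 180° = 136.16°
Δθ = θ₂ − θ₁ = +37.8°

+37.8°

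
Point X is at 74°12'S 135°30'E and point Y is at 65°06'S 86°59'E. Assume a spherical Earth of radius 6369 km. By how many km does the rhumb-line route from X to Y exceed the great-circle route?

Great circle: cos σ = sin φ₁ sin φ₂ + cos φ₁ cos φ₂ cos Δλ,  σ = 0.3217 rad → d_gc = 2048.7 km
Rhumb line: Δψ = +0.4644, q = Δφ/Δψ = 0.3420, d_rh = R√(Δφ²+q²Δλ²) = 2103.6 km
Excess = 2103.6 − 2048.7 = 54.9 ≈ 55 km

55 km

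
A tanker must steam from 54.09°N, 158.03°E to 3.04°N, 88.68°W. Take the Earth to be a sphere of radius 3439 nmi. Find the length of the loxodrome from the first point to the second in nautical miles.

6421 nmi

Δψ = ln[tan(π/4+φ₂/2)/tan(π/4+φ₁/2)] = -1.0738;  Δφ = -0.8910 rad,  Δλ = +1.9773 rad
q = Δφ/Δψ = 0.8298
d = R·√(Δφ² + q²Δλ²) = 3439·1.86703 = 6421 nmi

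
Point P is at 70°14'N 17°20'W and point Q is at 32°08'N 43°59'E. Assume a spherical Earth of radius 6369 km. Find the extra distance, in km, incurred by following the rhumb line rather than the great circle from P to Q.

Great circle: cos σ = sin φ₁ sin φ₂ + cos φ₁ cos φ₂ cos Δλ,  σ = 0.8789 rad → d_gc = 5597.7 km
Rhumb line: Δψ = -1.1546, q = Δφ/Δψ = 0.5759, d_rh = R√(Δφ²+q²Δλ²) = 5774.6 km
Excess = 5774.6 − 5597.7 = 176.9 ≈ 177 km

177 km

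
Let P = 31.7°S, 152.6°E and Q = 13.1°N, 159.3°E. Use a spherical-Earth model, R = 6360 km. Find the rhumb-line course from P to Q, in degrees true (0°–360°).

Meridional parts: M(φ₁)=-0.5839, M(φ₂)=+0.2307 → ΔM = +0.8145;  Δλ = +0.1169 rad
tan C = Δλ / ΔM = +0.1436 → C = 8.17°

8.2°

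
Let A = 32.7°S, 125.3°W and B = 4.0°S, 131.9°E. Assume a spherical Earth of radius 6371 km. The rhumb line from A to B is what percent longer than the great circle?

Great circle: σ = 1.7196 rad → d_gc = Rσ = 10955.8 km
Rhumb: Δφ = +0.5009, Δλ = -1.7942, Δψ = +0.5346, q = Δφ/Δψ = 0.9369 → d_rh = R√(Δφ²+q²Δλ²) = 11175.3 km
Excess = (11175.3 − 10955.8) / 10955.8 = 219.5 / 10955.8 = 2.00% ≈ 2.0%

2.0%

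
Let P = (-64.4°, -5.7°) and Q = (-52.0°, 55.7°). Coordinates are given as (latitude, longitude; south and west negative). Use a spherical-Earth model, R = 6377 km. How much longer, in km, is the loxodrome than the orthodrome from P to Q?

135 km

Great circle: cos σ = sin φ₁ sin φ₂ + cos φ₁ cos φ₂ cos Δλ,  σ = 0.5772 rad → d_gc = 3680.8 km
Rhumb line: Δψ = +0.4158, q = Δφ/Δψ = 0.5205, d_rh = R√(Δφ²+q²Δλ²) = 3815.4 km
Excess = 3815.4 − 3680.8 = 134.6 ≈ 135 km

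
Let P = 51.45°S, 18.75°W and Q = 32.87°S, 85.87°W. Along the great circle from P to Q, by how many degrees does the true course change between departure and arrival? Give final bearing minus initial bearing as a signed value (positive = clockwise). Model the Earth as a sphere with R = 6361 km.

Initial bearing θ₁ = atan2(sin Δλ cos φ₂, cos φ₁ sin φ₂ − sin φ₁ cos φ₂ cos Δλ) = 263.89°
Final bearing θ₂ = (initial bearing from the destination back to the start) + 180° = 312.46°
Δθ = θ₂ − θ₁ = +48.6°

+48.6°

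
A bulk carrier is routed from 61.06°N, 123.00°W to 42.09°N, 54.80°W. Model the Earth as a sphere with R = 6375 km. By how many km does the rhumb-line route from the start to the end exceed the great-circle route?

Great circle: cos σ = sin φ₁ sin φ₂ + cos φ₁ cos φ₂ cos Δλ,  σ = 0.7671 rad → d_gc = 4890.0 km
Rhumb line: Δψ = -0.5433, q = Δφ/Δψ = 0.6094, d_rh = R√(Δφ²+q²Δλ²) = 5083.4 km
Excess = 5083.4 − 4890.0 = 193.4 ≈ 193 km

193 km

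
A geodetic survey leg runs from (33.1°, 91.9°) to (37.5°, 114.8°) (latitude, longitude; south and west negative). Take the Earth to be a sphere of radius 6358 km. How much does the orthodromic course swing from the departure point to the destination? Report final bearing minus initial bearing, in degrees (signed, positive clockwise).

+13.4°

At departure: θ₁ = atan2(sin Δλ cos φ₂, cos φ₁ sin φ₂ − sin φ₁ cos φ₂ cos Δλ) = 70.25°
At arrival: θ₂ = atan2(sin Δλ cos φ₁, −cos φ₂ sin φ₁ + sin φ₂ cos φ₁ cos Δλ) = 83.61°
Δθ = θ₂ − θ₁ = +13.4°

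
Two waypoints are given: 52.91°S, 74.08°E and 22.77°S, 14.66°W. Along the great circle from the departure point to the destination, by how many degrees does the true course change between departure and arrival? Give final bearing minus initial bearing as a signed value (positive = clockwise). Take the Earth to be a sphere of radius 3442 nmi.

+63.7°

Initial bearing θ₁ = atan2(sin Δλ cos φ₂, cos φ₁ sin φ₂ − sin φ₁ cos φ₂ cos Δλ) = 256.74°
Final bearing θ₂ = (initial bearing from the destination back to the start) + 180° = 320.46°
Δθ = θ₂ − θ₁ = +63.7°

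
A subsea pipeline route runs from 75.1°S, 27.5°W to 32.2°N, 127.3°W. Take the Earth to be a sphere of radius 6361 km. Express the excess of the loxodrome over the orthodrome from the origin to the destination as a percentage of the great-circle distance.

4.2%

Great circle: σ = 2.1555 rad → d_gc = Rσ = 13711.5 km
Rhumb: Δφ = +1.8727, Δλ = -1.7418, Δψ = +2.6285, q = Δφ/Δψ = 0.7125 → d_rh = R√(Δφ²+q²Δλ²) = 14290.7 km
Excess = (14290.7 − 13711.5) / 13711.5 = 579.2 / 13711.5 = 4.22% ≈ 4.2%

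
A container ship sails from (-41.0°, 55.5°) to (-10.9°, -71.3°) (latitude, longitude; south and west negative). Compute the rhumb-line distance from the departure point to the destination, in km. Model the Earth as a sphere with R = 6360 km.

12880 km

Δψ = ln[tan(π/4+φ₂/2)/tan(π/4+φ₁/2)] = +0.5945;  Δφ = +0.5253 rad,  Δλ = -2.2131 rad
q = Δφ/Δψ = 0.8837
d = R·√(Δφ² + q²Δλ²) = 6360·2.02509 = 12880 km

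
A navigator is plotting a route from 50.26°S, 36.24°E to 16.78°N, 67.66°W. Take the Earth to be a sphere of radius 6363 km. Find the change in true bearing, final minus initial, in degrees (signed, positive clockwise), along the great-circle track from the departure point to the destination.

+47.6°

Initial bearing θ₁ = atan2(sin Δλ cos φ₂, cos φ₁ sin φ₂ − sin φ₁ cos φ₂ cos Δλ) = 270.48°
Final bearing θ₂ = (initial bearing from the destination back to the start) + 180° = 318.11°
Δθ = θ₂ − θ₁ = +47.6°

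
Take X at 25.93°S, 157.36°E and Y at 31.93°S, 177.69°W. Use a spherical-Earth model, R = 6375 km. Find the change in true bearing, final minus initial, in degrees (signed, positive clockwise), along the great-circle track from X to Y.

Initial bearing θ₁ = atan2(sin Δλ cos φ₂, cos φ₁ sin φ₂ − sin φ₁ cos φ₂ cos Δλ) = 111.24°
Final bearing θ₂ = (initial bearing from the destination back to the start) + 180° = 99.01°
Δθ = θ₂ − θ₁ = -12.2°

-12.2°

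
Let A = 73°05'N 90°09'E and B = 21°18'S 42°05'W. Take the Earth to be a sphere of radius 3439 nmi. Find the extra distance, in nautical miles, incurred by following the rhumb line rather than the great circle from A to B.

Great circle: cos σ = sin φ₁ sin φ₂ + cos φ₁ cos φ₂ cos Δλ,  σ = 2.1291 rad → d_gc = 7322.0 nmi
Rhumb line: Δψ = -2.2864, q = Δφ/Δψ = 0.7205, d_rh = R√(Δφ²+q²Δλ²) = 8049.4 nmi
Excess = 8049.4 − 7322.0 = 727.4 ≈ 727 nmi

727 nmi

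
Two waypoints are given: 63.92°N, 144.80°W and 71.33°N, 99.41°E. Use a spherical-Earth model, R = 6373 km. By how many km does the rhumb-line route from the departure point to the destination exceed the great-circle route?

Great circle: cos σ = sin φ₁ sin φ₂ + cos φ₁ cos φ₂ cos Δλ,  σ = 0.6605 rad → d_gc = 4209.3 km
Rhumb line: Δψ = +0.3428, q = Δφ/Δψ = 0.3772, d_rh = R√(Δφ²+q²Δλ²) = 4928.1 km
Excess = 4928.1 − 4209.3 = 718.8 ≈ 719 km

719 km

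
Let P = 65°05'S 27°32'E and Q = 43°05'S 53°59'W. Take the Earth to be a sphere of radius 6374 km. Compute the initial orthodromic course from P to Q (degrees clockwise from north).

255.3°

N = sin Δλ·cos φ₂ = -0.7224;  D = cos φ₁ sin φ₂ − sin φ₁ cos φ₂ cos Δλ = -0.1901
initial course = atan2(N, D) = 255.26°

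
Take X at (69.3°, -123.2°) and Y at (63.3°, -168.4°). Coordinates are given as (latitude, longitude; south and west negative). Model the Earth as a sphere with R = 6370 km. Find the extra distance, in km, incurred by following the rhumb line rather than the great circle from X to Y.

Great circle: cos σ = sin φ₁ sin φ₂ + cos φ₁ cos φ₂ cos Δλ,  σ = 0.3251 rad → d_gc = 2071.0 km
Rhumb line: Δψ = -0.2619, q = Δφ/Δψ = 0.3998, d_rh = R√(Δφ²+q²Δλ²) = 2117.2 km
Excess = 2117.2 − 2071.0 = 46.2 ≈ 46 km

46 km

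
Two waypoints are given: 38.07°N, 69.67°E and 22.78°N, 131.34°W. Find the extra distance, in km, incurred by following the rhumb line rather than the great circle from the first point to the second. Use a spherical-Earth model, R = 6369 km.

2360 km

Great circle: cos σ = sin φ₁ sin φ₂ + cos φ₁ cos φ₂ cos Δλ,  σ = 2.0251 rad → d_gc = 12897.9 km
Rhumb line: Δψ = -0.3110, q = Δφ/Δψ = 0.8580, d_rh = R√(Δφ²+q²Δλ²) = 15257.8 km
Excess = 15257.8 − 12897.9 = 2359.9 ≈ 2360 km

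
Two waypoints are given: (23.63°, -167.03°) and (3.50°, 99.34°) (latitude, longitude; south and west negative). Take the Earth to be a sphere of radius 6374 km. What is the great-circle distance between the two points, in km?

10225 km

cos σ = sin φ₁ sin φ₂ + cos φ₁ cos φ₂ cos Δλ
      = sin(23.63°)sin(3.50°) + cos(23.63°)cos(3.50°)cos(-93.63°) = -0.0334
σ = 91.916° → d = Rσ = 6374·1.60423 = 10225 km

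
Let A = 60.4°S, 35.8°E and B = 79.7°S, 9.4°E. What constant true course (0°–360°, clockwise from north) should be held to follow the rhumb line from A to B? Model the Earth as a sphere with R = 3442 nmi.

Δψ = ln[tan(π/4+φ₂/2)/tan(π/4+φ₁/2)] = -1.0755
Δλ = -0.4608 rad (taken the short way round)
course = atan2(Δλ, Δψ) = 203.19°

203.2°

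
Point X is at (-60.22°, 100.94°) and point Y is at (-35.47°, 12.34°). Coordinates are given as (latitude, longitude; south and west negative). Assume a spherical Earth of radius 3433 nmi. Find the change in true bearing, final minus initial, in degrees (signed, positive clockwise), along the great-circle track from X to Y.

+73.1°

Initial bearing θ₁ = atan2(sin Δλ cos φ₂, cos φ₁ sin φ₂ − sin φ₁ cos φ₂ cos Δλ) = 251.59°
Final bearing θ₂ = (initial bearing from the destination back to the start) + 180° = 324.64°
Δθ = θ₂ − θ₁ = +73.1°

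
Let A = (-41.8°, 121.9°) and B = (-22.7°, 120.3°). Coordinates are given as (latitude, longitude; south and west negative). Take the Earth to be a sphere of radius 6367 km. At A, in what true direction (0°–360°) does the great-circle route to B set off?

θ = atan2( sin Δλ·cos φ₂ ,  cos φ₁ sin φ₂ − sin φ₁ cos φ₂ cos Δλ )
  = atan2(-0.0258, +0.3270) = 355.50°

355.5°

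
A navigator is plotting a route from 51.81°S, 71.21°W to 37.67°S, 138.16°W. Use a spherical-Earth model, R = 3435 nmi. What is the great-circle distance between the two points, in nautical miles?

Haversine: a = sin²(Δφ/2)+cos φ₁ cos φ₂ sin²(Δλ/2) = 0.16404;  σ = 2·atan2(√a,√(1−a))
σ = 47.784° → d = Rσ = 3435·0.83399 = 2865 nmi

2865 nmi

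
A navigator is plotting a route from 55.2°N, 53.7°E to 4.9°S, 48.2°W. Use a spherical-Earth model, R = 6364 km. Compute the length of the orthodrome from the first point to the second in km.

cos σ = sin φ₁ sin φ₂ + cos φ₁ cos φ₂ cos Δλ
      = sin(55.20°)sin(-4.90°) + cos(55.20°)cos(-4.90°)cos(-101.90°) = -0.1874
σ = 100.801° → d = Rσ = 6364·1.75930 = 11196 km

11196 km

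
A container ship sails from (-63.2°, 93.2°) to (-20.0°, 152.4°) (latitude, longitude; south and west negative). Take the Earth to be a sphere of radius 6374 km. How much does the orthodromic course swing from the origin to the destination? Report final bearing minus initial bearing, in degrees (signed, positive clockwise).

Initial bearing θ₁ = atan2(sin Δλ cos φ₂, cos φ₁ sin φ₂ − sin φ₁ cos φ₂ cos Δλ) = 71.17°
Final bearing θ₂ = (initial bearing from the destination back to the start) + 180° = 27.01°
Δθ = θ₂ − θ₁ = -44.2°

-44.2°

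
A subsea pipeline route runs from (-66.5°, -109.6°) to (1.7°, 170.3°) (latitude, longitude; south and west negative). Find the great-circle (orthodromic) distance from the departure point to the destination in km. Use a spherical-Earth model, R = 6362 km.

9730 km

cos σ = sin φ₁ sin φ₂ + cos φ₁ cos φ₂ cos Δλ
      = sin(-66.50°)sin(1.70°) + cos(-66.50°)cos(1.70°)cos(-80.10°) = 0.0413
σ = 87.632° → d = Rσ = 6362·1.52946 = 9730 km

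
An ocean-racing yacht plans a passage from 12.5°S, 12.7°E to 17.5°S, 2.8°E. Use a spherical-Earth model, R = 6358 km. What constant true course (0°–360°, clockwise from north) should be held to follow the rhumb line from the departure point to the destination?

242.4°

Meridional parts: M(φ₁)=-0.2199, M(φ₂)=-0.3103 → ΔM = -0.0904;  Δλ = -0.1728 rad
tan C = Δλ / ΔM = +1.9118 → C = 242.39°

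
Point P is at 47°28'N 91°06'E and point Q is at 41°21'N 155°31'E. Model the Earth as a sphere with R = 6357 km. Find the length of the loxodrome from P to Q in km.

5144 km

Δψ = ln[tan(π/4+φ₂/2)/tan(π/4+φ₁/2)] = -0.1496;  Δφ = -0.1068 rad,  Δλ = +1.1243 rad
q = Δφ/Δψ = 0.7134
d = R·√(Δφ² + q²Δλ²) = 6357·0.80911 = 5144 km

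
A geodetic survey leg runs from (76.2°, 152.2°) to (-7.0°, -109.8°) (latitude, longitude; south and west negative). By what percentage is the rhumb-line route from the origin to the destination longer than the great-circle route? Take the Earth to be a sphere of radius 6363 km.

Great circle: σ = 1.7227 rad → d_gc = Rσ = 10961.4 km
Rhumb: Δφ = -1.4521, Δλ = +1.7104, Δψ = -2.2343, q = Δφ/Δψ = 0.6499 → d_rh = R√(Δφ²+q²Δλ²) = 11636.3 km
Excess = (11636.3 − 10961.4) / 10961.4 = 674.9 / 10961.4 = 6.16% ≈ 6.2%

6.2%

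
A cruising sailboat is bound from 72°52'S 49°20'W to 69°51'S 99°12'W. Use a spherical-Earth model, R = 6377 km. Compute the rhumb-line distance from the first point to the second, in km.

1802 km

Δψ = ln[tan(π/4+φ₂/2)/tan(π/4+φ₁/2)] = +0.1651;  Δφ = +0.0527 rad,  Δλ = -0.8703 rad
q = Δφ/Δψ = 0.3190
d = R·√(Δφ² + q²Δλ²) = 6377·0.28255 = 1802 km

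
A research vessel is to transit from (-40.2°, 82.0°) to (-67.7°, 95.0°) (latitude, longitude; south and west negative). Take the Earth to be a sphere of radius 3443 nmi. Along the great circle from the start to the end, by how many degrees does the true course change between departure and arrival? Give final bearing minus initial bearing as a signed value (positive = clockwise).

-10.8°

Initial bearing θ₁ = atan2(sin Δλ cos φ₂, cos φ₁ sin φ₂ − sin φ₁ cos φ₂ cos Δλ) = 169.66°
Final bearing θ₂ = (initial bearing from the destination back to the start) + 180° = 158.83°
Δθ = θ₂ − θ₁ = -10.8°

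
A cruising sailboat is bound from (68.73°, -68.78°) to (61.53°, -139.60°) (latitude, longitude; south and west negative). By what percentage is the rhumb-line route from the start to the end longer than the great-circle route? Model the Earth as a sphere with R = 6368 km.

5.6%

Great circle: σ = 0.5033 rad → d_gc = Rσ = 3205.0 km
Rhumb: Δφ = -0.1257, Δλ = -1.2360, Δψ = -0.3009, q = Δφ/Δψ = 0.4177 → d_rh = R√(Δφ²+q²Δλ²) = 3383.7 km
Excess = (3383.7 − 3205.0) / 3205.0 = 178.7 / 3205.0 = 5.58% ≈ 5.6%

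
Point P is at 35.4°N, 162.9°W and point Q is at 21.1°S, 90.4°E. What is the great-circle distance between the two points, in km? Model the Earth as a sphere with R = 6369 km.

12815 km

cos σ = sin φ₁ sin φ₂ + cos φ₁ cos φ₂ cos Δλ
      = sin(35.40°)sin(-21.10°) + cos(35.40°)cos(-21.10°)cos(-106.70°) = -0.4271
σ = 115.282° → d = Rσ = 6369·2.01205 = 12815 km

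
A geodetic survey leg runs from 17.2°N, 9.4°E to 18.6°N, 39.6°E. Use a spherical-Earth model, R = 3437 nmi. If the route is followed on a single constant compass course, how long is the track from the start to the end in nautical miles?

1726 nmi

Δψ = ln[tan(π/4+φ₂/2)/tan(π/4+φ₁/2)] = +0.0257;  Δφ = +0.0244 rad,  Δλ = +0.5271 rad
q = Δφ/Δψ = 0.9516
d = R·√(Δφ² + q²Δλ²) = 3437·0.50216 = 1726 nmi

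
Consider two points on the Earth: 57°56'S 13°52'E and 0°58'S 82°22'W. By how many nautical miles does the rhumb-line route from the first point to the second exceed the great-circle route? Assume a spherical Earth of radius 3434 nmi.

235 nmi

Great circle: cos σ = sin φ₁ sin φ₂ + cos φ₁ cos φ₂ cos Δλ,  σ = 1.6141 rad → d_gc = 5542.99 nmi
Rhumb line: Δψ = +1.2301, q = Δφ/Δψ = 0.8083, d_rh = R√(Δφ²+q²Δλ²) = 5778.46 nmi
Excess = 5778.46 − 5542.99 = 235.47 ≈ 235 nmi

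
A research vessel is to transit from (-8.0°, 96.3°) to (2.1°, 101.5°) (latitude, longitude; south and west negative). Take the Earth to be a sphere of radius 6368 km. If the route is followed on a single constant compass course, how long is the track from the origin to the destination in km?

1262 km

Δψ = ln[tan(π/4+φ₂/2)/tan(π/4+φ₁/2)] = +0.1767;  Δφ = +0.1763 rad,  Δλ = +0.0908 rad
q = Δφ/Δψ = 0.9974
d = R·√(Δφ² + q²Δλ²) = 6368·0.19816 = 1262 km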